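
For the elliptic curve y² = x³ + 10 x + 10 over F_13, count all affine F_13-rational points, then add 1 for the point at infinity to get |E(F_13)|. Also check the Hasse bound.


Affine points = {(0, 6), (0, 7), (2, 5), (2, 8), (4, 6), (4, 7), (5, 4), (5, 9), (6, 0), (8, 2), (8, 11), (9, 6), (9, 7), (12, 5), (12, 8)}; affine count = 15; |E(F_13)| = 16.

Discriminant check: Δ ∝ 4a³ + 27b² = 4·10³ + 27·10² = 4·1000 + 27·100 ≡ 5 (mod 13). Nonzero ⇒ E is nonsingular.
For each x ∈ F_13, compute rhs = x³ + 10·x + 10 mod 13, then count y ∈ F_13 with y² ≡ rhs.
  x = 0: rhs = 10, matching y values: 6, 7 (2 points).
  x = 1: rhs = 8, matching y values: none (0 points).
  x = 2: rhs = 12, matching y values: 5, 8 (2 points).
  x = 3: rhs = 2, matching y values: none (0 points).
  x = 4: rhs = 10, matching y values: 6, 7 (2 points).
  x = 5: rhs = 3, matching y values: 4, 9 (2 points).
  x = 6: rhs = 0, matching y values: 0 (1 points).
  x = 7: rhs = 7, matching y values: none (0 points).
  x = 8: rhs = 4, matching y values: 2, 11 (2 points).
  x = 9: rhs = 10, matching y values: 6, 7 (2 points).
  x = 10: rhs = 5, matching y values: none (0 points).
  x = 11: rhs = 8, matching y values: none (0 points).
  x = 12: rhs = 12, matching y values: 5, 8 (2 points).
Total affine count: 15.
Full point count |E(F_13)| = 15 + 1 = 16.
Hasse bound: |16 − (13+1)| = |2| = 2 ≤ 2√13 ≈ 7.2111 ✓.


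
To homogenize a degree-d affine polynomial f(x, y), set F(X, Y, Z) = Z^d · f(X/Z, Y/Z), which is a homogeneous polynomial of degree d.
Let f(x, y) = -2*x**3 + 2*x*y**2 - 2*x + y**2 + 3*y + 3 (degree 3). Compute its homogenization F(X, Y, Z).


F(X, Y, Z) = -2*X**3 + 2*X*Y**2 - 2*X*Z**2 + Y**2*Z + 3*Y*Z**2 + 3*Z**3

deg(f) = 3.
Substitute x = X/Z, y = Y/Z into f, then multiply by Z^3.
  monomial -2·x^3·y^0 ↦ -2·X^3·Y^0·Z^0.
  monomial 2·x^1·y^2 ↦ 2·X^1·Y^2·Z^0.
  monomial -2·x^1·y^0 ↦ -2·X^1·Y^0·Z^2.
  monomial 1·x^0·y^2 ↦ 1·X^0·Y^2·Z^1.
  monomial 3·x^0·y^1 ↦ 3·X^0·Y^1·Z^2.
  monomial 3·x^0·y^0 ↦ 3·X^0·Y^0·Z^3.
Collecting: F(X, Y, Z) = -2*X**3 + 2*X*Y**2 - 2*X*Z**2 + Y**2*Z + 3*Y*Z**2 + 3*Z**3.


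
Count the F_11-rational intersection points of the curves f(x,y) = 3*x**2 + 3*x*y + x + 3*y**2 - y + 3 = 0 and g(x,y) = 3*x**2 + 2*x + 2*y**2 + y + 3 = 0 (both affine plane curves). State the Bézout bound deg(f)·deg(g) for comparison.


Common zeros: {(7, 6)}; count = 1; Bézout bound = 4.

deg(f) = 2, deg(g) = 2, so Bézout bound = 4.
Scan x ∈ F_11. For each x, list the y ∈ F_11 with f(x, y) ≡ 0 and those with g(x, y) ≡ 0 (mod 11); the common zeros in that column are the intersection.
  x = 0: f ≡ 0 at y ∈ {7, 8}; g ≡ 0 at y ∈ ∅; common: ∅.
  x = 1: f ≡ 0 at y ∈ ∅; g ≡ 0 at y ∈ {1, 4}; common: ∅.
  x = 2: f ≡ 0 at y ∈ ∅; g ≡ 0 at y ∈ {1, 4}; common: ∅.
  x = 3: f ≡ 0 at y ∈ {0, 1}; g ≡ 0 at y ∈ ∅; common: ∅.
  x = 4: f ≡ 0 at y ∈ {0}; g ≡ 0 at y ∈ ∅; common: ∅.
  x = 5: f ≡ 0 at y ∈ {4, 6}; g ≡ 0 at y ∈ {0, 5}; common: ∅.
  x = 6: f ≡ 0 at y ∈ ∅; g ≡ 0 at y ∈ ∅; common: ∅.
  x = 7: f ≡ 0 at y ∈ {2, 6}; g ≡ 0 at y ∈ {6, 10}; common: {6}.
  x = 8: f ≡ 0 at y ∈ ∅; g ≡ 0 at y ∈ ∅; common: ∅.
  x = 9: f ≡ 0 at y ∈ {2, 4}; g ≡ 0 at y ∈ {0, 5}; common: ∅.
  x = 10: f ≡ 0 at y ∈ {8}; g ≡ 0 at y ∈ ∅; common: ∅.
Collecting: common zeros = {(7, 6)}, so the count is 1.
Comparison with the Bézout bound: 1 ≤ 4 = deg(f)·deg(g), as expected for curves with no common component (the affine F_11-count falls short of the bound because intersections may lie at infinity, over extension fields, or carry multiplicity).


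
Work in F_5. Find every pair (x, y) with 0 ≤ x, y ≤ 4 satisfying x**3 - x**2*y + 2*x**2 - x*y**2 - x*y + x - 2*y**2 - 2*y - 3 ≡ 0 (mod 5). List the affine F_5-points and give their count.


Affine F_5-points: {(0, 2), (2, 0), (2, 3), (3, 0)}; count = 4.

For each of the 25 pairs (x, y) ∈ F_5², evaluate f(x, y) mod 5. Record the zeros.
  x = 0: [0↦2, 1↦3, 2↦0, 3↦3, 4↦2]  zeros at y ∈ {2}
  x = 1: [0↦1, 1↦4, 2↦1, 3↦2, 4↦2]  zeros at y ∈ ∅
  x = 2: [0↦0, 1↦3, 2↦3, 3↦0, 4↦4]  zeros at y ∈ {0, 3}
  x = 3: [0↦0, 1↦1, 2↦2, 3↦3, 4↦4]  zeros at y ∈ {0}
  x = 4: [0↦2, 1↦4, 2↦4, 3↦2, 4↦3]  zeros at y ∈ ∅
Collecting zeros: affine points = {(0, 2), (2, 0), (2, 3), (3, 0)}.
Total count |C(F_5)_aff| = 4.


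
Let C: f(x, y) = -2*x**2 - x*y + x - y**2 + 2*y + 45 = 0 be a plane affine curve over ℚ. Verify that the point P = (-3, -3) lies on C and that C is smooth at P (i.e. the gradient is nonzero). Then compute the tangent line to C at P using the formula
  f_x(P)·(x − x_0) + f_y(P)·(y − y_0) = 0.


Tangent line at P: 16*x + 11*y + 81 = 0.

Step 1: f(-3, -3) = 0, so P lies on C.
Step 2: partial derivatives
  f_x(x, y) = -4*x - y + 1, f_y(x, y) = -x - 2*y + 2.
  f_x(P) = 16, f_y(P) = 11 (gradient nonzero, so P is smooth).
Step 3: tangent line at P: 16·(x − -3) + 11·(y − -3) = 0.
Expanding: 16*x + 11*y + 81 = 0.


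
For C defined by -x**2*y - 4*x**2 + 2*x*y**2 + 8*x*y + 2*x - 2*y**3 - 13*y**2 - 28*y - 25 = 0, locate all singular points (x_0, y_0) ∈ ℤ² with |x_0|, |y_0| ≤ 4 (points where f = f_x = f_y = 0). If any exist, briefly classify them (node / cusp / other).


Singular points: {(-2, -3)}; classification: node.

Compute partial derivatives:
  f_x = -2*x*y - 8*x + 2*y**2 + 8*y + 2.
  f_y = -x**2 + 4*x*y + 8*x - 6*y**2 - 26*y - 28.
Scan x_0 ∈ {−4, ..., 4}. For each x_0, f_y(x_0, y) is a polynomial in y; find its integer roots y ∈ {−4, ..., 4}, then test f_x and f at those candidates.
  x = -4: f_y(-4, y) = -6*y**2 - 42*y - 76; no integer root y with |y| ≤ 4.
  x = -3: f_y(-3, y) = -6*y**2 - 38*y - 61; no integer root y with |y| ≤ 4.
  x = -2: f_y(-2, y) = -6*y**2 - 34*y - 48; vanishes at y ∈ {-3}. (-2, -3): f_x = 0, f = 0 — SINGULAR.
  x = -1: f_y(-1, y) = -6*y**2 - 30*y - 37; no integer root y with |y| ≤ 4.
  x = 0: f_y(0, y) = -6*y**2 - 26*y - 28; vanishes at y ∈ {-2}. (0, -2): f_x = -6 ≠ 0.
  x = 1: f_y(1, y) = -6*y**2 - 22*y - 21; no integer root y with |y| ≤ 4.
  x = 2: f_y(2, y) = -6*y**2 - 18*y - 16; no integer root y with |y| ≤ 4.
  x = 3: f_y(3, y) = -6*y**2 - 14*y - 13; no integer root y with |y| ≤ 4.
  x = 4: f_y(4, y) = -6*y**2 - 10*y - 12; no integer root y with |y| ≤ 4.
Only singular point on the grid: (-2, -3).
Classify: substitute x = -2 + u, y = -3 + v and expand: f = -u**2*v - u**2 + 2*u*v**2 - 2*v**3 + v**2.
No constant or linear terms (consistent with a singular point). Quadratic part: -u**2 + v**2. Cubic part: -u**2*v + 2*u*v**2 - 2*v**3.
The quadratic part v**2 - u**2 = (v − u)(v + u) splits into two distinct linear factors, so there are two distinct tangent lines y − -3 = ±(x − -2) — this is a node (ordinary double point).
Classification: node.


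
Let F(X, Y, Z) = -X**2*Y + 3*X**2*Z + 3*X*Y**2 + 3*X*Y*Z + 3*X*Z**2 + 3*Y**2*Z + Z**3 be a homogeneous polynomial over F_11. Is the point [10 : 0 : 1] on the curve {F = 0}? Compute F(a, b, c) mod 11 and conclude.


F(10,0,1) ≡ 1 (mod 11); P is NOT on the curve.

Evaluate F(10, 0, 1) term-by-term (mod 11).
  -X**2*Y ↦ -1·100·0·1 = 0
  3*X**2*Z ↦ 3·100·1·1 = 300
  3*X*Y**2 ↦ 3·10·0·1 = 0
  3*X*Y*Z ↦ 3·10·0·1 = 0
  3*X*Z**2 ↦ 3·10·1·1 = 30
  3*Y**2*Z ↦ 3·1·0·1 = 0
  Z**3 ↦ 1·1·1·1 = 1
Sum: F(10, 0, 1) = (0) + (300) + (0) + (0) + (30) + (0) + (1) = 331.
Reducing mod 11: 331 ≡ 1 (mod 11).
Since F(a, b, c) ≡ 1 ≠ 0 (mod 11), P does NOT lie on the curve.


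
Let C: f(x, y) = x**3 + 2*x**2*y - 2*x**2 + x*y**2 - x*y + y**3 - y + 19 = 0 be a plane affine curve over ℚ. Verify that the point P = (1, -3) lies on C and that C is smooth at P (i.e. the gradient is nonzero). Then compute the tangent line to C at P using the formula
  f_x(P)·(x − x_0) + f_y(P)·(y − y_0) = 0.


Tangent line at P: -x + 21*y + 64 = 0.

Step 1: f(1, -3) = 0, so P lies on C.
Step 2: partial derivatives
  f_x(x, y) = 3*x**2 + 4*x*y - 4*x + y**2 - y, f_y(x, y) = 2*x**2 + 2*x*y - x + 3*y**2 - 1.
  f_x(P) = -1, f_y(P) = 21 (gradient nonzero, so P is smooth).
Step 3: tangent line at P: -1·(x − 1) + 21·(y − -3) = 0.
Expanding: -x + 21*y + 64 = 0.


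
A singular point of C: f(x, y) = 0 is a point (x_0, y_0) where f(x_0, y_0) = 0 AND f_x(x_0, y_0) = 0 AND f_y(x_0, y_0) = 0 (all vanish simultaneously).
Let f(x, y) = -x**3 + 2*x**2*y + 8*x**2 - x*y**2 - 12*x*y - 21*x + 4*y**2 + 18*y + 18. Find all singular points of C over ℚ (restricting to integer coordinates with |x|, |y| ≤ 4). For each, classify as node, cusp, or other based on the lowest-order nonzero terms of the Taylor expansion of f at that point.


Singular points: {(3, 0)}; classification: node.

Compute partial derivatives:
  f_x = -3*x**2 + 4*x*y + 16*x - y**2 - 12*y - 21.
  f_y = 2*x**2 - 2*x*y - 12*x + 8*y + 18.
Scan x_0 ∈ {−4, ..., 4}. For each x_0, f_y(x_0, y) is a polynomial in y; find its integer roots y ∈ {−4, ..., 4}, then test f_x and f at those candidates.
  x = -4: f_y(-4, y) = 16*y + 98; no integer root y with |y| ≤ 4.
  x = -3: f_y(-3, y) = 14*y + 72; no integer root y with |y| ≤ 4.
  x = -2: f_y(-2, y) = 12*y + 50; no integer root y with |y| ≤ 4.
  x = -1: f_y(-1, y) = 10*y + 32; no integer root y with |y| ≤ 4.
  x = 0: f_y(0, y) = 8*y + 18; no integer root y with |y| ≤ 4.
  x = 1: f_y(1, y) = 6*y + 8; no integer root y with |y| ≤ 4.
  x = 2: f_y(2, y) = 4*y + 2; no integer root y with |y| ≤ 4.
  x = 3: f_y(3, y) = 2*y; vanishes at y ∈ {0}. (3, 0): f_x = 0, f = 0 — SINGULAR.
  x = 4: f_y(4, y) = 2; no integer root y with |y| ≤ 4.
Only singular point on the grid: (3, 0).
Classify: substitute x = 3 + u, y = 0 + v and expand: f = -u**3 + 2*u**2*v - u**2 - u*v**2 + v**2.
No constant or linear terms (consistent with a singular point). Quadratic part: -u**2 + v**2. Cubic part: -u**3 + 2*u**2*v - u*v**2.
The quadratic part v**2 - u**2 = (v − u)(v + u) splits into two distinct linear factors, so there are two distinct tangent lines y − 0 = ±(x − 3) — this is a node (ordinary double point).
Classification: node.


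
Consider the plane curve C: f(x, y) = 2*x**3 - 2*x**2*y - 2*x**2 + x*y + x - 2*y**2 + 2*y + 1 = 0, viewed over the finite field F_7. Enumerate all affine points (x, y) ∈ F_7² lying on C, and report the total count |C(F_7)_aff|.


Affine F_7-points: {(4, 4), (5, 1), (5, 2), (6, 1), (6, 2)}; count = 5.

For each of the 49 pairs (x, y) ∈ F_7², evaluate f(x, y) mod 7. Record the zeros.
  x = 0: [0↦1, 1↦1, 2↦4, 3↦3, 4↦5, 5↦3, 6↦4]  zeros at y ∈ ∅
  x = 1: [0↦2, 1↦1, 2↦3, 3↦1, 4↦2, 5↦6, 6↦6]  zeros at y ∈ ∅
  x = 2: [0↦4, 1↦5, 2↦2, 3↦2, 4↦5, 5↦4, 6↦6]  zeros at y ∈ ∅
  x = 3: [0↦5, 1↦4, 2↦6, 3↦4, 4↦5, 5↦2, 6↦2]  zeros at y ∈ ∅
  x = 4: [0↦3, 1↦3, 2↦6, 3↦5, 4↦0, 5↦5, 6↦6]  zeros at y ∈ {4}
  x = 5: [0↦3, 1↦0, 2↦0, 3↦3, 4↦2, 5↦4, 6↦2]  zeros at y ∈ {1, 2}
  x = 6: [0↦3, 1↦0, 2↦0, 3↦3, 4↦2, 5↦4, 6↦2]  zeros at y ∈ {1, 2}
Collecting zeros: affine points = {(4, 4), (5, 1), (5, 2), (6, 1), (6, 2)}.
Total count |C(F_7)_aff| = 5.


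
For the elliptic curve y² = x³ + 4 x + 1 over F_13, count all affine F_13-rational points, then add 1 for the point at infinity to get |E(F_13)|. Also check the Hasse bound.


Affine points = {(0, 1), (0, 12), (2, 2), (2, 11), (3, 1), (3, 12), (4, 4), (4, 9), (5, 4), (5, 9), (8, 5), (8, 8), (9, 5), (9, 8), (10, 1), (10, 12), (12, 3), (12, 10)}; affine count = 18; |E(F_13)| = 19.

Discriminant check: Δ ∝ 4a³ + 27b² = 4·4³ + 27·1² = 4·64 + 27·1 ≡ 10 (mod 13). Nonzero ⇒ E is nonsingular.
For each x ∈ F_13, compute rhs = x³ + 4·x + 1 mod 13, then count y ∈ F_13 with y² ≡ rhs.
  x = 0: rhs = 1, matching y values: 1, 12 (2 points).
  x = 1: rhs = 6, matching y values: none (0 points).
  x = 2: rhs = 4, matching y values: 2, 11 (2 points).
  x = 3: rhs = 1, matching y values: 1, 12 (2 points).
  x = 4: rhs = 3, matching y values: 4, 9 (2 points).
  x = 5: rhs = 3, matching y values: 4, 9 (2 points).
  x = 6: rhs = 7, matching y values: none (0 points).
  x = 7: rhs = 8, matching y values: none (0 points).
  x = 8: rhs = 12, matching y values: 5, 8 (2 points).
  x = 9: rhs = 12, matching y values: 5, 8 (2 points).
  x = 10: rhs = 1, matching y values: 1, 12 (2 points).
  x = 11: rhs = 11, matching y values: none (0 points).
  x = 12: rhs = 9, matching y values: 3, 10 (2 points).
Total affine count: 18.
Full point count |E(F_13)| = 18 + 1 = 19.
Hasse bound: |19 − (13+1)| = |5| = 5 ≤ 2√13 ≈ 7.2111 ✓.


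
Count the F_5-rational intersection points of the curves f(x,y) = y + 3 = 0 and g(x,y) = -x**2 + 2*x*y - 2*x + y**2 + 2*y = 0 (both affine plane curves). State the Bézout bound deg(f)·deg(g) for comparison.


Common zeros: {(3, 2), (4, 2)}; count = 2; Bézout bound = 2.

deg(f) = 1, deg(g) = 2, so Bézout bound = 2.
Scan x ∈ F_5. For each x, list the y ∈ F_5 with f(x, y) ≡ 0 and those with g(x, y) ≡ 0 (mod 5); the common zeros in that column are the intersection.
  x = 0: f ≡ 0 at y ∈ {2}; g ≡ 0 at y ∈ {0, 3}; common: ∅.
  x = 1: f ≡ 0 at y ∈ {2}; g ≡ 0 at y ∈ ∅; common: ∅.
  x = 2: f ≡ 0 at y ∈ {2}; g ≡ 0 at y ∈ ∅; common: ∅.
  x = 3: f ≡ 0 at y ∈ {2}; g ≡ 0 at y ∈ {0, 2}; common: {2}.
  x = 4: f ≡ 0 at y ∈ {2}; g ≡ 0 at y ∈ {2, 3}; common: {2}.
Collecting: common zeros = {(3, 2), (4, 2)}, so the count is 2.
Comparison with the Bézout bound: 2 ≤ 2 = deg(f)·deg(g), as expected for curves with no common component (the bound is attained).


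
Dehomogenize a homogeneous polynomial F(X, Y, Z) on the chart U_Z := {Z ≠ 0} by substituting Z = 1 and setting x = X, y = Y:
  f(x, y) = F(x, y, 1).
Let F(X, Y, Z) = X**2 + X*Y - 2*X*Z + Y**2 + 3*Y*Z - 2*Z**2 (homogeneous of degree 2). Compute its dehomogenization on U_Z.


f(x, y) = x**2 + x*y - 2*x + y**2 + 3*y - 2

On U_Z we set Z = 1. Each monomial c·X^i·Y^j·Z^k in F becomes c·x^i·y^j·1^k = c·x^i·y^j.
Substituting Z = 1: F(X, Y, 1) = x**2 + x*y - 2*x + y**2 + 3*y - 2.
Note: deg(f) ≤ deg(F) = 2; strict inequality happens when F is divisible by Z (lost terms).


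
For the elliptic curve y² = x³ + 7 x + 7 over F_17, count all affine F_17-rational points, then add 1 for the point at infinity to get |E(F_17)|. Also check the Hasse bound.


Affine points = {(1, 7), (1, 10), (3, 2), (3, 15), (7, 5), (7, 12), (9, 0), (11, 2), (11, 15), (12, 0), (13, 0), (15, 6), (15, 11), (16, 4), (16, 13)}; affine count = 15; |E(F_17)| = 16.

Discriminant check: Δ ∝ 4a³ + 27b² = 4·7³ + 27·7² = 4·343 + 27·49 ≡ 9 (mod 17). Nonzero ⇒ E is nonsingular.
For each x ∈ F_17, compute rhs = x³ + 7·x + 7 mod 17, then count y ∈ F_17 with y² ≡ rhs.
  x = 0: rhs = 7, matching y values: none (0 points).
  x = 1: rhs = 15, matching y values: 7, 10 (2 points).
  x = 2: rhs = 12, matching y values: none (0 points).
  x = 3: rhs = 4, matching y values: 2, 15 (2 points).
  x = 4: rhs = 14, matching y values: none (0 points).
  x = 5: rhs = 14, matching y values: none (0 points).
  x = 6: rhs = 10, matching y values: none (0 points).
  x = 7: rhs = 8, matching y values: 5, 12 (2 points).
  x = 8: rhs = 14, matching y values: none (0 points).
  x = 9: rhs = 0, matching y values: 0 (1 points).
  x = 10: rhs = 6, matching y values: none (0 points).
  x = 11: rhs = 4, matching y values: 2, 15 (2 points).
  x = 12: rhs = 0, matching y values: 0 (1 points).
  x = 13: rhs = 0, matching y values: 0 (1 points).
  x = 14: rhs = 10, matching y values: none (0 points).
  x = 15: rhs = 2, matching y values: 6, 11 (2 points).
  x = 16: rhs = 16, matching y values: 4, 13 (2 points).
Total affine count: 15.
Full point count |E(F_17)| = 15 + 1 = 16.
Hasse bound: |16 − (17+1)| = |-2| = 2 ≤ 2√17 ≈ 8.2462 ✓.


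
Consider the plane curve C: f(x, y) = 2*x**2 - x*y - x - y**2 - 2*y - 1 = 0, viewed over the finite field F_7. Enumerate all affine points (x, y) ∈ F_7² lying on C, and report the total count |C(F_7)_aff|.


Affine F_7-points: {(0, 6), (1, 0), (1, 4), (2, 1), (2, 2), (3, 0), (3, 2), (4, 3), (4, 5), (5, 3), (5, 4), (6, 1), (6, 5)}; count = 13.

For each of the 49 pairs (x, y) ∈ F_7², evaluate f(x, y) mod 7. Record the zeros.
  x = 0: [0↦6, 1↦3, 2↦5, 3↦5, 4↦3, 5↦6, 6↦0]  zeros at y ∈ {6}
  x = 1: [0↦0, 1↦3, 2↦4, 3↦3, 4↦0, 5↦2, 6↦2]  zeros at y ∈ {0, 4}
  x = 2: [0↦5, 1↦0, 2↦0, 3↦5, 4↦1, 5↦2, 6↦1]  zeros at y ∈ {1, 2}
  x = 3: [0↦0, 1↦1, 2↦0, 3↦4, 4↦6, 5↦6, 6↦4]  zeros at y ∈ {0, 2}
  x = 4: [0↦6, 1↦6, 2↦4, 3↦0, 4↦1, 5↦0, 6↦4]  zeros at y ∈ {3, 5}
  x = 5: [0↦2, 1↦1, 2↦5, 3↦0, 4↦0, 5↦5, 6↦1]  zeros at y ∈ {3, 4}
  x = 6: [0↦2, 1↦0, 2↦3, 3↦4, 4↦3, 5↦0, 6↦2]  zeros at y ∈ {1, 5}
Collecting zeros: affine points = {(0, 6), (1, 0), (1, 4), (2, 1), (2, 2), (3, 0), (3, 2), (4, 3), (4, 5), (5, 3), (5, 4), (6, 1), (6, 5)}.
Total count |C(F_7)_aff| = 13.


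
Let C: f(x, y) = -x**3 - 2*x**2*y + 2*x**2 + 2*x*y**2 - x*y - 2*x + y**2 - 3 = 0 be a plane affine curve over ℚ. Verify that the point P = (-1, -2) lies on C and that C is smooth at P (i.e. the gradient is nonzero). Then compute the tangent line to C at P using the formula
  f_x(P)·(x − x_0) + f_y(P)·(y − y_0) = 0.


Tangent line at P: -7*x + 3*y - 1 = 0.

Step 1: f(-1, -2) = 0, so P lies on C.
Step 2: partial derivatives
  f_x(x, y) = -3*x**2 - 4*x*y + 4*x + 2*y**2 - y - 2, f_y(x, y) = -2*x**2 + 4*x*y - x + 2*y.
  f_x(P) = -7, f_y(P) = 3 (gradient nonzero, so P is smooth).
Step 3: tangent line at P: -7·(x − -1) + 3·(y − -2) = 0.
Expanding: -7*x + 3*y - 1 = 0.


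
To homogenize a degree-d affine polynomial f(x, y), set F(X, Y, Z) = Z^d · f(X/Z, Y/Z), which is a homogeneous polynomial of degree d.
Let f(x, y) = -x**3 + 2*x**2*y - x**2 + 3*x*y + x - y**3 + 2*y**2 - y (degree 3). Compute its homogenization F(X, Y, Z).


F(X, Y, Z) = -X**3 + 2*X**2*Y - X**2*Z + 3*X*Y*Z + X*Z**2 - Y**3 + 2*Y**2*Z - Y*Z**2

deg(f) = 3.
Substitute x = X/Z, y = Y/Z into f, then multiply by Z^3.
  monomial -1·x^3·y^0 ↦ -1·X^3·Y^0·Z^0.
  monomial 2·x^2·y^1 ↦ 2·X^2·Y^1·Z^0.
  monomial -1·x^2·y^0 ↦ -1·X^2·Y^0·Z^1.
  monomial 3·x^1·y^1 ↦ 3·X^1·Y^1·Z^1.
  monomial 1·x^1·y^0 ↦ 1·X^1·Y^0·Z^2.
  monomial -1·x^0·y^3 ↦ -1·X^0·Y^3·Z^0.
  monomial 2·x^0·y^2 ↦ 2·X^0·Y^2·Z^1.
  monomial -1·x^0·y^1 ↦ -1·X^0·Y^1·Z^2.
Collecting: F(X, Y, Z) = -X**3 + 2*X**2*Y - X**2*Z + 3*X*Y*Z + X*Z**2 - Y**3 + 2*Y**2*Z - Y*Z**2.


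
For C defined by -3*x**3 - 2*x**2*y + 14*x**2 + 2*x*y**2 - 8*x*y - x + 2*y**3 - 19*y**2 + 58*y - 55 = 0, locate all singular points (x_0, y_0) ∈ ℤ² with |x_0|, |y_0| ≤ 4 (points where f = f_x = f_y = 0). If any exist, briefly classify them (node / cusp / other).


Singular points: {(1, 3)}; classification: node.

Compute partial derivatives:
  f_x = -9*x**2 - 4*x*y + 28*x + 2*y**2 - 8*y - 1.
  f_y = -2*x**2 + 4*x*y - 8*x + 6*y**2 - 38*y + 58.
Scan x_0 ∈ {−4, ..., 4}. For each x_0, f_y(x_0, y) is a polynomial in y; find its integer roots y ∈ {−4, ..., 4}, then test f_x and f at those candidates.
  x = -4: f_y(-4, y) = 6*y**2 - 54*y + 58; no integer root y with |y| ≤ 4.
  x = -3: f_y(-3, y) = 6*y**2 - 50*y + 64; no integer root y with |y| ≤ 4.
  x = -2: f_y(-2, y) = 6*y**2 - 46*y + 66; no integer root y with |y| ≤ 4.
  x = -1: f_y(-1, y) = 6*y**2 - 42*y + 64; no integer root y with |y| ≤ 4.
  x = 0: f_y(0, y) = 6*y**2 - 38*y + 58; no integer root y with |y| ≤ 4.
  x = 1: f_y(1, y) = 6*y**2 - 34*y + 48; vanishes at y ∈ {3}. (1, 3): f_x = 0, f = 0 — SINGULAR.
  x = 2: f_y(2, y) = 6*y**2 - 30*y + 34; no integer root y with |y| ≤ 4.
  x = 3: f_y(3, y) = 6*y**2 - 26*y + 16; no integer root y with |y| ≤ 4.
  x = 4: f_y(4, y) = 6*y**2 - 22*y - 6; no integer root y with |y| ≤ 4.
Only singular point on the grid: (1, 3).
Classify: substitute x = 1 + u, y = 3 + v and expand: f = -3*u**3 - 2*u**2*v - u**2 + 2*u*v**2 + 2*v**3 + v**2.
No constant or linear terms (consistent with a singular point). Quadratic part: -u**2 + v**2. Cubic part: -3*u**3 - 2*u**2*v + 2*u*v**2 + 2*v**3.
The quadratic part v**2 - u**2 = (v − u)(v + u) splits into two distinct linear factors, so there are two distinct tangent lines y − 3 = ±(x − 1) — this is a node (ordinary double point).
Classification: node.


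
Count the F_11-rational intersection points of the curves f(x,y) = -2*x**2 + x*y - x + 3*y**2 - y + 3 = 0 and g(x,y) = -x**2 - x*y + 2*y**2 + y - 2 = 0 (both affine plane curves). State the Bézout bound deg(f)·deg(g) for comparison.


Common zeros: ∅; count = 0; Bézout bound = 4.

deg(f) = 2, deg(g) = 2, so Bézout bound = 4.
Scan x ∈ F_11. For each x, list the y ∈ F_11 with f(x, y) ≡ 0 and those with g(x, y) ≡ 0 (mod 11); the common zeros in that column are the intersection.
  x = 0: f ≡ 0 at y ∈ {7, 8}; g ≡ 0 at y ∈ ∅; common: ∅.
  x = 1: f ≡ 0 at y ∈ {0}; g ≡ 0 at y ∈ ∅; common: ∅.
  x = 2: f ≡ 0 at y ∈ ∅; g ≡ 0 at y ∈ {2, 4}; common: ∅.
  x = 3: f ≡ 0 at y ∈ {7}; g ≡ 0 at y ∈ {0, 1}; common: ∅.
  x = 4: f ≡ 0 at y ∈ {0, 10}; g ≡ 0 at y ∈ ∅; common: ∅.
  x = 5: f ≡ 0 at y ∈ ∅; g ≡ 0 at y ∈ {4, 9}; common: ∅.
  x = 6: f ≡ 0 at y ∈ {3, 10}; g ≡ 0 at y ∈ ∅; common: ∅.
  x = 7: f ≡ 0 at y ∈ ∅; g ≡ 0 at y ∈ {1, 2}; common: ∅.
  x = 8: f ≡ 0 at y ∈ ∅; g ≡ 0 at y ∈ {0, 9}; common: ∅.
  x = 9: f ≡ 0 at y ∈ {4, 8}; g ≡ 0 at y ∈ ∅; common: ∅.
  x = 10: f ≡ 0 at y ∈ ∅; g ≡ 0 at y ∈ ∅; common: ∅.
Collecting: common zeros = ∅, so the count is 0.
Comparison with the Bézout bound: 0 ≤ 4 = deg(f)·deg(g), as expected for curves with no common component (the affine F_11-count falls short of the bound because intersections may lie at infinity, over extension fields, or carry multiplicity).


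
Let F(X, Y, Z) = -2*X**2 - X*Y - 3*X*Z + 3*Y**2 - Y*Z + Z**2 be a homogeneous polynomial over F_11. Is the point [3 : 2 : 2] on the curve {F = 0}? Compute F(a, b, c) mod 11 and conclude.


F(3,2,2) ≡ 3 (mod 11); P is NOT on the curve.

Evaluate F(3, 2, 2) term-by-term (mod 11).
  -2*X**2 ↦ -2·9·1·1 = -18
  -X*Y ↦ -1·3·2·1 = -6
  -3*X*Z ↦ -3·3·1·2 = -18
  3*Y**2 ↦ 3·1·4·1 = 12
  -Y*Z ↦ -1·1·2·2 = -4
  Z**2 ↦ 1·1·1·4 = 4
Sum: F(3, 2, 2) = (-18) + (-6) + (-18) + (12) + (-4) + (4) = -30.
Reducing mod 11: -30 ≡ 3 (mod 11).
Since F(a, b, c) ≡ 3 ≠ 0 (mod 11), P does NOT lie on the curve.


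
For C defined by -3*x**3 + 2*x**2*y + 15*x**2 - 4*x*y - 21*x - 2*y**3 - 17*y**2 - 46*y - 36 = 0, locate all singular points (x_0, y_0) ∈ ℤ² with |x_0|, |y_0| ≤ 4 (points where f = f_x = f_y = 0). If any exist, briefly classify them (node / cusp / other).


Singular points: {(1, -3)}; classification: cusp.

Compute partial derivatives:
  f_x = -9*x**2 + 4*x*y + 30*x - 4*y - 21.
  f_y = 2*x**2 - 4*x - 6*y**2 - 34*y - 46.
Scan x_0 ∈ {−4, ..., 4}. For each x_0, f_y(x_0, y) is a polynomial in y; find its integer roots y ∈ {−4, ..., 4}, then test f_x and f at those candidates.
  x = -4: f_y(-4, y) = -6*y**2 - 34*y + 2; no integer root y with |y| ≤ 4.
  x = -3: f_y(-3, y) = -6*y**2 - 34*y - 16; no integer root y with |y| ≤ 4.
  x = -2: f_y(-2, y) = -6*y**2 - 34*y - 30; no integer root y with |y| ≤ 4.
  x = -1: f_y(-1, y) = -6*y**2 - 34*y - 40; vanishes at y ∈ {-4}. (-1, -4): f_x = -28 ≠ 0.
  x = 0: f_y(0, y) = -6*y**2 - 34*y - 46; no integer root y with |y| ≤ 4.
  x = 1: f_y(1, y) = -6*y**2 - 34*y - 48; vanishes at y ∈ {-3}. (1, -3): f_x = 0, f = 0 — SINGULAR.
  x = 2: f_y(2, y) = -6*y**2 - 34*y - 46; no integer root y with |y| ≤ 4.
  x = 3: f_y(3, y) = -6*y**2 - 34*y - 40; vanishes at y ∈ {-4}. (3, -4): f_x = -44 ≠ 0.
  x = 4: f_y(4, y) = -6*y**2 - 34*y - 30; no integer root y with |y| ≤ 4.
Only singular point on the grid: (1, -3).
Classify: substitute x = 1 + u, y = -3 + v and expand: f = -3*u**3 + 2*u**2*v - 2*v**3 + v**2.
No constant or linear terms (consistent with a singular point). Quadratic part: v**2. Cubic part: -3*u**3 + 2*u**2*v - 2*v**3.
The quadratic part v**2 is a perfect square, so there is a single (double) tangent line v = 0, i.e. y = -3. Restricting the cubic part to that line (v = 0) leaves -3*u**3 ≠ 0, so f is not divisible by v and the branch is v² ≈ 3*u**3 to lowest order — this is a cusp.
Classification: cusp.


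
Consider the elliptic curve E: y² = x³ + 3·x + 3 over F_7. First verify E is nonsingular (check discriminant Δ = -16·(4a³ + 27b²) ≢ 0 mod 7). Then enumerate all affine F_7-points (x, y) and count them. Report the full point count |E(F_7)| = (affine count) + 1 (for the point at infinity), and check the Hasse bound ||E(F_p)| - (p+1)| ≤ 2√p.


Affine points = {(1, 0), (3, 2), (3, 5), (4, 3), (4, 4)}; affine count = 5; |E(F_7)| = 6.

Discriminant check: Δ ∝ 4a³ + 27b² = 4·3³ + 27·3² = 4·27 + 27·9 ≡ 1 (mod 7). Nonzero ⇒ E is nonsingular.
For each x ∈ F_7, compute rhs = x³ + 3·x + 3 mod 7, then count y ∈ F_7 with y² ≡ rhs.
  x = 0: rhs = 3, matching y values: none (0 points).
  x = 1: rhs = 0, matching y values: 0 (1 points).
  x = 2: rhs = 3, matching y values: none (0 points).
  x = 3: rhs = 4, matching y values: 2, 5 (2 points).
  x = 4: rhs = 2, matching y values: 3, 4 (2 points).
  x = 5: rhs = 3, matching y values: none (0 points).
  x = 6: rhs = 6, matching y values: none (0 points).
Total affine count: 5.
Full point count |E(F_7)| = 5 + 1 = 6.
Hasse bound: |6 − (7+1)| = |-2| = 2 ≤ 2√7 ≈ 5.2915 ✓.


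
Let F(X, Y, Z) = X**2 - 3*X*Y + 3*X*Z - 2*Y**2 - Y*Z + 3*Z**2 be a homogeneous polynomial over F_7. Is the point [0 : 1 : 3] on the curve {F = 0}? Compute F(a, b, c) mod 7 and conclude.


F(0,1,3) ≡ 1 (mod 7); P is NOT on the curve.

Evaluate F(0, 1, 3) term-by-term (mod 7).
  X**2 ↦ 1·0·1·1 = 0
  -3*X*Y ↦ -3·0·1·1 = 0
  3*X*Z ↦ 3·0·1·3 = 0
  -2*Y**2 ↦ -2·1·1·1 = -2
  -Y*Z ↦ -1·1·1·3 = -3
  3*Z**2 ↦ 3·1·1·9 = 27
Sum: F(0, 1, 3) = (0) + (0) + (0) + (-2) + (-3) + (27) = 22.
Reducing mod 7: 22 ≡ 1 (mod 7).
Since F(a, b, c) ≡ 1 ≠ 0 (mod 7), P does NOT lie on the curve.


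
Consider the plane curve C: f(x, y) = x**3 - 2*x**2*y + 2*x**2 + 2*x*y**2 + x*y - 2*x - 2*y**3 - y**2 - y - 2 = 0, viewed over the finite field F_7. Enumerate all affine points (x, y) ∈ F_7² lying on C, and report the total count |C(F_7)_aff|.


Affine F_7-points: {(0, 6), (2, 4), (3, 5), (5, 2), (6, 2)}; count = 5.

For each of the 49 pairs (x, y) ∈ F_7², evaluate f(x, y) mod 7. Record the zeros.
  x = 0: [0↦5, 1↦1, 2↦4, 3↦2, 4↦4, 5↦5, 6↦0]  zeros at y ∈ {6}
  x = 1: [0↦6, 1↦3, 2↦4, 3↦4, 4↦5, 5↦2, 6↦4]  zeros at y ∈ ∅
  x = 2: [0↦3, 1↦4, 2↦6, 3↦4, 4↦0, 5↦3, 6↦1]  zeros at y ∈ {4}
  x = 3: [0↦2, 1↦3, 2↦2, 3↦1, 4↦2, 5↦0, 6↦4]  zeros at y ∈ {5}
  x = 4: [0↦2, 1↦6, 2↦5, 3↦1, 4↦3, 5↦6, 6↦5]  zeros at y ∈ ∅
  x = 5: [0↦2, 1↦5, 2↦0, 3↦3, 4↦2, 5↦6, 6↦3]  zeros at y ∈ {2}
  x = 6: [0↦1, 1↦6, 2↦0, 3↦6, 4↦5, 5↦6, 6↦4]  zeros at y ∈ {2}
Collecting zeros: affine points = {(0, 6), (2, 4), (3, 5), (5, 2), (6, 2)}.
Total count |C(F_7)_aff| = 5.


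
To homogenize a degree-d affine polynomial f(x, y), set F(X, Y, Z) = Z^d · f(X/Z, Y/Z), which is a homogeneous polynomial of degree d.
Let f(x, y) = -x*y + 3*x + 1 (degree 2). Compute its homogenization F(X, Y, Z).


F(X, Y, Z) = -X*Y + 3*X*Z + Z**2

deg(f) = 2.
Substitute x = X/Z, y = Y/Z into f, then multiply by Z^2.
  monomial -1·x^1·y^1 ↦ -1·X^1·Y^1·Z^0.
  monomial 3·x^1·y^0 ↦ 3·X^1·Y^0·Z^1.
  monomial 1·x^0·y^0 ↦ 1·X^0·Y^0·Z^2.
Collecting: F(X, Y, Z) = -X*Y + 3*X*Z + Z**2.


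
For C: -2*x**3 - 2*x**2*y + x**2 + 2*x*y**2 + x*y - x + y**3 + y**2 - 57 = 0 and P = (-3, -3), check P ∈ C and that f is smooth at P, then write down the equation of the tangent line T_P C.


Tangent line at P: -82*x + 36*y - 138 = 0.

Step 1: f(-3, -3) = 0, so P lies on C.
Step 2: partial derivatives
  f_x(x, y) = -6*x**2 - 4*x*y + 2*x + 2*y**2 + y - 1, f_y(x, y) = -2*x**2 + 4*x*y + x + 3*y**2 + 2*y.
  f_x(P) = -82, f_y(P) = 36 (gradient nonzero, so P is smooth).
Step 3: tangent line at P: -82·(x − -3) + 36·(y − -3) = 0.
Expanding: -82*x + 36*y - 138 = 0.


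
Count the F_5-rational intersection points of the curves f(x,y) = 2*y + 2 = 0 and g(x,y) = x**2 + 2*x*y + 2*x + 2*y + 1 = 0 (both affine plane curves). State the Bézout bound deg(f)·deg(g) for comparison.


Common zeros: {(1, 4), (4, 4)}; count = 2; Bézout bound = 2.

deg(f) = 1, deg(g) = 2, so Bézout bound = 2.
Scan x ∈ F_5. For each x, list the y ∈ F_5 with f(x, y) ≡ 0 and those with g(x, y) ≡ 0 (mod 5); the common zeros in that column are the intersection.
  x = 0: f ≡ 0 at y ∈ {4}; g ≡ 0 at y ∈ {2}; common: ∅.
  x = 1: f ≡ 0 at y ∈ {4}; g ≡ 0 at y ∈ {4}; common: {4}.
  x = 2: f ≡ 0 at y ∈ {4}; g ≡ 0 at y ∈ {1}; common: ∅.
  x = 3: f ≡ 0 at y ∈ {4}; g ≡ 0 at y ∈ {3}; common: ∅.
  x = 4: f ≡ 0 at y ∈ {4}; g ≡ 0 at y ∈ {0, 1, 2, 3, 4}; common: {4}.
Collecting: common zeros = {(1, 4), (4, 4)}, so the count is 2.
Comparison with the Bézout bound: 2 ≤ 2 = deg(f)·deg(g), as expected for curves with no common component (the bound is attained).


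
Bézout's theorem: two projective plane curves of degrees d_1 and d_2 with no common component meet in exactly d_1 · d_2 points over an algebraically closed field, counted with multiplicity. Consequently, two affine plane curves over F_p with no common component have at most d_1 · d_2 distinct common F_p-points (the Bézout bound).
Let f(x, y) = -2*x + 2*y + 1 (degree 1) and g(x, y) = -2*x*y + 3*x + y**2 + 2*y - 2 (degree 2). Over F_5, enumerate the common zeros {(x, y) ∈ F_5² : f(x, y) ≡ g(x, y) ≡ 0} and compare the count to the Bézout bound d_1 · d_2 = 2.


Common zeros: {(1, 3), (4, 1)}; count = 2; Bézout bound = 2.

deg(f) = 1, deg(g) = 2, so Bézout bound = 2.
Scan x ∈ F_5. For each x, list the y ∈ F_5 with f(x, y) ≡ 0 and those with g(x, y) ≡ 0 (mod 5); the common zeros in that column are the intersection.
  x = 0: f ≡ 0 at y ∈ {2}; g ≡ 0 at y ∈ ∅; common: ∅.
  x = 1: f ≡ 0 at y ∈ {3}; g ≡ 0 at y ∈ {2, 3}; common: {3}.
  x = 2: f ≡ 0 at y ∈ {4}; g ≡ 0 at y ∈ ∅; common: ∅.
  x = 3: f ≡ 0 at y ∈ {0}; g ≡ 0 at y ∈ ∅; common: ∅.
  x = 4: f ≡ 0 at y ∈ {1}; g ≡ 0 at y ∈ {0, 1}; common: {1}.
Collecting: common zeros = {(1, 3), (4, 1)}, so the count is 2.
Comparison with the Bézout bound: 2 ≤ 2 = deg(f)·deg(g), as expected for curves with no common component (the bound is attained).


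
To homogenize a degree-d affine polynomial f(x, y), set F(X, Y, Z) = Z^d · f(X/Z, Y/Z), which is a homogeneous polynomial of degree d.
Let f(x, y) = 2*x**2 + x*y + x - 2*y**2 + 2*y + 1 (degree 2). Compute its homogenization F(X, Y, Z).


F(X, Y, Z) = 2*X**2 + X*Y + X*Z - 2*Y**2 + 2*Y*Z + Z**2

deg(f) = 2.
Substitute x = X/Z, y = Y/Z into f, then multiply by Z^2.
  monomial 2·x^2·y^0 ↦ 2·X^2·Y^0·Z^0.
  monomial 1·x^1·y^1 ↦ 1·X^1·Y^1·Z^0.
  monomial 1·x^1·y^0 ↦ 1·X^1·Y^0·Z^1.
  monomial -2·x^0·y^2 ↦ -2·X^0·Y^2·Z^0.
  monomial 2·x^0·y^1 ↦ 2·X^0·Y^1·Z^1.
  monomial 1·x^0·y^0 ↦ 1·X^0·Y^0·Z^2.
Collecting: F(X, Y, Z) = 2*X**2 + X*Y + X*Z - 2*Y**2 + 2*Y*Z + Z**2.


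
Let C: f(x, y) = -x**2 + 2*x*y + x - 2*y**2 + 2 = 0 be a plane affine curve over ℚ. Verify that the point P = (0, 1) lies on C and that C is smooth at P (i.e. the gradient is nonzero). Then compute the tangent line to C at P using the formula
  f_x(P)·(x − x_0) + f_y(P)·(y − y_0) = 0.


Tangent line at P: 3*x - 4*y + 4 = 0.

Step 1: f(0, 1) = 0, so P lies on C.
Step 2: partial derivatives
  f_x(x, y) = -2*x + 2*y + 1, f_y(x, y) = 2*x - 4*y.
  f_x(P) = 3, f_y(P) = -4 (gradient nonzero, so P is smooth).
Step 3: tangent line at P: 3·(x − 0) + -4·(y − 1) = 0.
Expanding: 3*x - 4*y + 4 = 0.


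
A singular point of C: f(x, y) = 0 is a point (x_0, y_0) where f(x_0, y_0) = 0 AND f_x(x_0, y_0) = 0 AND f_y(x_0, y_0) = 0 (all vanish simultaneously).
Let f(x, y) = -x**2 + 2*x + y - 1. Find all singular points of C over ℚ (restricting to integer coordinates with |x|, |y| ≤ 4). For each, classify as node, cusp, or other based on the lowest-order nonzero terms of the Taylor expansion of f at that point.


No singular points in the scanned grid; C is smooth there.

Compute partial derivatives:
  f_x = 2 - 2*x.
  f_y = 1.
f_y = 1 is a nonzero constant, so f_y never vanishes: no point (x, y) can satisfy f = f_x = f_y = 0. In particular no (x, y) ∈ {−4, ..., 4}² is singular; the curve is smooth.


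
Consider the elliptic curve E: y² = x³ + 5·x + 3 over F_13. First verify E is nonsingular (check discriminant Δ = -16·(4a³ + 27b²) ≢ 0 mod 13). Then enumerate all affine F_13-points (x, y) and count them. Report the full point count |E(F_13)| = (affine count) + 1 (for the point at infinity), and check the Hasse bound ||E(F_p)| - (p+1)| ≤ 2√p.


Affine points = {(0, 4), (0, 9), (1, 3), (1, 10), (4, 3), (4, 10), (5, 6), (5, 7), (7, 2), (7, 11), (8, 3), (8, 10), (9, 6), (9, 7), (10, 0), (12, 6), (12, 7)}; affine count = 17; |E(F_13)| = 18.

Discriminant check: Δ ∝ 4a³ + 27b² = 4·5³ + 27·3² = 4·125 + 27·9 ≡ 2 (mod 13). Nonzero ⇒ E is nonsingular.
For each x ∈ F_13, compute rhs = x³ + 5·x + 3 mod 13, then count y ∈ F_13 with y² ≡ rhs.
  x = 0: rhs = 3, matching y values: 4, 9 (2 points).
  x = 1: rhs = 9, matching y values: 3, 10 (2 points).
  x = 2: rhs = 8, matching y values: none (0 points).
  x = 3: rhs = 6, matching y values: none (0 points).
  x = 4: rhs = 9, matching y values: 3, 10 (2 points).
  x = 5: rhs = 10, matching y values: 6, 7 (2 points).
  x = 6: rhs = 2, matching y values: none (0 points).
  x = 7: rhs = 4, matching y values: 2, 11 (2 points).
  x = 8: rhs = 9, matching y values: 3, 10 (2 points).
  x = 9: rhs = 10, matching y values: 6, 7 (2 points).
  x = 10: rhs = 0, matching y values: 0 (1 points).
  x = 11: rhs = 11, matching y values: none (0 points).
  x = 12: rhs = 10, matching y values: 6, 7 (2 points).
Total affine count: 17.
Full point count |E(F_13)| = 17 + 1 = 18.
Hasse bound: |18 − (13+1)| = |4| = 4 ≤ 2√13 ≈ 7.2111 ✓.


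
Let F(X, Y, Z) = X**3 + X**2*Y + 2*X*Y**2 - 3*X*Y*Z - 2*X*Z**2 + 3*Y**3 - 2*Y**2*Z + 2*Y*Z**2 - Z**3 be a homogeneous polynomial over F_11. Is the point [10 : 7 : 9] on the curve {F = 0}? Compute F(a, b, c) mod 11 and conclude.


F(10,7,9) ≡ 8 (mod 11); P is NOT on the curve.

Evaluate F(10, 7, 9) term-by-term (mod 11).
  X**3 ↦ 1·1000·1·1 = 1000
  X**2*Y ↦ 1·100·7·1 = 700
  2*X*Y**2 ↦ 2·10·49·1 = 980
  -3*X*Y*Z ↦ -3·10·7·9 = -1890
  -2*X*Z**2 ↦ -2·10·1·81 = -1620
  3*Y**3 ↦ 3·1·343·1 = 1029
  -2*Y**2*Z ↦ -2·1·49·9 = -882
  2*Y*Z**2 ↦ 2·1·7·81 = 1134
  -Z**3 ↦ -1·1·1·729 = -729
Sum: F(10, 7, 9) = (1000) + (700) + (980) + (-1890) + (-1620) + (1029) + (-882) + (1134) + (-729) = -278.
Reducing mod 11: -278 ≡ 8 (mod 11).
Since F(a, b, c) ≡ 8 ≠ 0 (mod 11), P does NOT lie on the curve.


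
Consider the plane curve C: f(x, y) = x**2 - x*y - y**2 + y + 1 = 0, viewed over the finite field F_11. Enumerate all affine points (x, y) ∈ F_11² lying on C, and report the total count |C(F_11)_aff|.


Affine F_11-points: {(0, 4), (0, 8), (3, 10), (4, 4), (7, 6), (7, 10), (8, 7), (8, 8), (10, 6), (10, 7)}; count = 10.

For each of the 121 pairs (x, y) ∈ F_11², evaluate f(x, y) mod 11. Record the zeros.
  x = 0: [0↦1, 1↦1, 2↦10, 3↦6, 4↦0, 5↦3, 6↦4, 7↦3, 8↦0, 9↦6, 10↦10]  zeros at y ∈ {4, 8}
  x = 1: [0↦2, 1↦1, 2↦9, 3↦4, 4↦8, 5↦10, 6↦10, 7↦8, 8↦4, 9↦9, 10↦1]  zeros at y ∈ ∅
  x = 2: [0↦5, 1↦3, 2↦10, 3↦4, 4↦7, 5↦8, 6↦7, 7↦4, 8↦10, 9↦3, 10↦5]  zeros at y ∈ ∅
  x = 3: [0↦10, 1↦7, 2↦2, 3↦6, 4↦8, 5↦8, 6↦6, 7↦2, 8↦7, 9↦10, 10↦0]  zeros at y ∈ {10}
  x = 4: [0↦6, 1↦2, 2↦7, 3↦10, 4↦0, 5↦10, 6↦7, 7↦2, 8↦6, 9↦8, 10↦8]  zeros at y ∈ {4}
  x = 5: [0↦4, 1↦10, 2↦3, 3↦5, 4↦5, 5↦3, 6↦10, 7↦4, 8↦7, 9↦8, 10↦7]  zeros at y ∈ ∅
  x = 6: [0↦4, 1↦9, 2↦1, 3↦2, 4↦1, 5↦9, 6↦4, 7↦8, 8↦10, 9↦10, 10↦8]  zeros at y ∈ ∅
  x = 7: [0↦6, 1↦10, 2↦1, 3↦1, 4↦10, 5↦6, 6↦0, 7↦3, 8↦4, 9↦3, 10↦0]  zeros at y ∈ {6, 10}
  x = 8: [0↦10, 1↦2, 2↦3, 3↦2, 4↦10, 5↦5, 6↦9, 7↦0, 8↦0, 9↦9, 10↦5]  zeros at y ∈ {7, 8}
  x = 9: [0↦5, 1↦7, 2↦7, 3↦5, 4↦1, 5↦6, 6↦9, 7↦10, 8↦9, 9↦6, 10↦1]  zeros at y ∈ ∅
  x = 10: [0↦2, 1↦3, 2↦2, 3↦10, 4↦5, 5↦9, 6↦0, 7↦0, 8↦9, 9↦5, 10↦10]  zeros at y ∈ {6, 7}
Collecting zeros: affine points = {(0, 4), (0, 8), (3, 10), (4, 4), (7, 6), (7, 10), (8, 7), (8, 8), (10, 6), (10, 7)}.
Total count |C(F_11)_aff| = 10.


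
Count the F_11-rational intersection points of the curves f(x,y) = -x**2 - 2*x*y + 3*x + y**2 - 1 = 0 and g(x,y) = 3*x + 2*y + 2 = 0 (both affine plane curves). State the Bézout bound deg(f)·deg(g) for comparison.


Common zeros: {(0, 10), (2, 7)}; count = 2; Bézout bound = 2.

deg(f) = 2, deg(g) = 1, so Bézout bound = 2.
Scan x ∈ F_11. For each x, list the y ∈ F_11 with f(x, y) ≡ 0 and those with g(x, y) ≡ 0 (mod 11); the common zeros in that column are the intersection.
  x = 0: f ≡ 0 at y ∈ {1, 10}; g ≡ 0 at y ∈ {10}; common: {10}.
  x = 1: f ≡ 0 at y ∈ {1}; g ≡ 0 at y ∈ {3}; common: ∅.
  x = 2: f ≡ 0 at y ∈ {7, 8}; g ≡ 0 at y ∈ {7}; common: {7}.
  x = 3: f ≡ 0 at y ∈ ∅; g ≡ 0 at y ∈ {0}; common: ∅.
  x = 4: f ≡ 0 at y ∈ ∅; g ≡ 0 at y ∈ {4}; common: ∅.
  x = 5: f ≡ 0 at y ∈ {0, 10}; g ≡ 0 at y ∈ {8}; common: ∅.
  x = 6: f ≡ 0 at y ∈ {6}; g ≡ 0 at y ∈ {1}; common: ∅.
  x = 7: f ≡ 0 at y ∈ {6, 8}; g ≡ 0 at y ∈ {5}; common: ∅.
  x = 8: f ≡ 0 at y ∈ ∅; g ≡ 0 at y ∈ {9}; common: ∅.
  x = 9: f ≡ 0 at y ∈ {0, 7}; g ≡ 0 at y ∈ {2}; common: ∅.
  x = 10: f ≡ 0 at y ∈ ∅; g ≡ 0 at y ∈ {6}; common: ∅.
Collecting: common zeros = {(0, 10), (2, 7)}, so the count is 2.
Comparison with the Bézout bound: 2 ≤ 2 = deg(f)·deg(g), as expected for curves with no common component (the bound is attained).


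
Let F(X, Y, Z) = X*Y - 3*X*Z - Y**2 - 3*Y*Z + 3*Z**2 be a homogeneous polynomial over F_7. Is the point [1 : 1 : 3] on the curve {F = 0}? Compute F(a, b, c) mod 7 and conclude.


F(1,1,3) ≡ 2 (mod 7); P is NOT on the curve.

Evaluate F(1, 1, 3) term-by-term (mod 7).
  X*Y ↦ 1·1·1·1 = 1
  -3*X*Z ↦ -3·1·1·3 = -9
  -Y**2 ↦ -1·1·1·1 = -1
  -3*Y*Z ↦ -3·1·1·3 = -9
  3*Z**2 ↦ 3·1·1·9 = 27
Sum: F(1, 1, 3) = (1) + (-9) + (-1) + (-9) + (27) = 9.
Reducing mod 7: 9 ≡ 2 (mod 7).
Since F(a, b, c) ≡ 2 ≠ 0 (mod 7), P does NOT lie on the curve.


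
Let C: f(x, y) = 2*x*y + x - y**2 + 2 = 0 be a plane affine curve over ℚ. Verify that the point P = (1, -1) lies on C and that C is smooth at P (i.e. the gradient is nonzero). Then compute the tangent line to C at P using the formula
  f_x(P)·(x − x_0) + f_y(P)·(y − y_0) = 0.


Tangent line at P: -x + 4*y + 5 = 0.

Step 1: f(1, -1) = 0, so P lies on C.
Step 2: partial derivatives
  f_x(x, y) = 2*y + 1, f_y(x, y) = 2*x - 2*y.
  f_x(P) = -1, f_y(P) = 4 (gradient nonzero, so P is smooth).
Step 3: tangent line at P: -1·(x − 1) + 4·(y − -1) = 0.
Expanding: -x + 4*y + 5 = 0.


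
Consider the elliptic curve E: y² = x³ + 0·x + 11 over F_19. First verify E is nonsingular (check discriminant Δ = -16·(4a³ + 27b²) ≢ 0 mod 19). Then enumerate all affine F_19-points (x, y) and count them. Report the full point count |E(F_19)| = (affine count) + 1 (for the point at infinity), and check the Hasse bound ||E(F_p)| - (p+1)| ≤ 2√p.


Affine points = {(0, 7), (0, 12), (2, 0), (3, 0), (10, 2), (10, 17), (13, 2), (13, 17), (14, 0), (15, 2), (15, 17)}; affine count = 11; |E(F_19)| = 12.

Discriminant check: Δ ∝ 4a³ + 27b² = 4·0³ + 27·11² = 4·0 + 27·121 ≡ 18 (mod 19). Nonzero ⇒ E is nonsingular.
For each x ∈ F_19, compute rhs = x³ + 0·x + 11 mod 19, then count y ∈ F_19 with y² ≡ rhs.
  x = 0: rhs = 11, matching y values: 7, 12 (2 points).
  x = 1: rhs = 12, matching y values: none (0 points).
  x = 2: rhs = 0, matching y values: 0 (1 points).
  x = 3: rhs = 0, matching y values: 0 (1 points).
  x = 4: rhs = 18, matching y values: none (0 points).
  x = 5: rhs = 3, matching y values: none (0 points).
  x = 6: rhs = 18, matching y values: none (0 points).
  x = 7: rhs = 12, matching y values: none (0 points).
  x = 8: rhs = 10, matching y values: none (0 points).
  x = 9: rhs = 18, matching y values: none (0 points).
  x = 10: rhs = 4, matching y values: 2, 17 (2 points).
  x = 11: rhs = 12, matching y values: none (0 points).
  x = 12: rhs = 10, matching y values: none (0 points).
  x = 13: rhs = 4, matching y values: 2, 17 (2 points).
  x = 14: rhs = 0, matching y values: 0 (1 points).
  x = 15: rhs = 4, matching y values: 2, 17 (2 points).
  x = 16: rhs = 3, matching y values: none (0 points).
  x = 17: rhs = 3, matching y values: none (0 points).
  x = 18: rhs = 10, matching y values: none (0 points).
Total affine count: 11.
Full point count |E(F_19)| = 11 + 1 = 12.
Hasse bound: |12 − (19+1)| = |-8| = 8 ≤ 2√19 ≈ 8.7178 ✓.
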